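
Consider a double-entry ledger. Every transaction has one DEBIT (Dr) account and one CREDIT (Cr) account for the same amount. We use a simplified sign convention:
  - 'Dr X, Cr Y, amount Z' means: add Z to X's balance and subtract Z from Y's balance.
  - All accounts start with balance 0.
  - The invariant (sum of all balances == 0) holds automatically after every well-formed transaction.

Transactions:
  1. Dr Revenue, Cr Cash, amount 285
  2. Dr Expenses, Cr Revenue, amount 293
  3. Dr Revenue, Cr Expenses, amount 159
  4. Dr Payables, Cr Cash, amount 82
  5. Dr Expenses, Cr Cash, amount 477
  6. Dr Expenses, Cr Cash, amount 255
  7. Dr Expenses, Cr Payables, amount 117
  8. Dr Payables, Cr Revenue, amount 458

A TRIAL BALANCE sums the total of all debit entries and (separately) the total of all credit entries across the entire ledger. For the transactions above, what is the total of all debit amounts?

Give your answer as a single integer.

Txn 1: debit+=285
Txn 2: debit+=293
Txn 3: debit+=159
Txn 4: debit+=82
Txn 5: debit+=477
Txn 6: debit+=255
Txn 7: debit+=117
Txn 8: debit+=458
Total debits = 2126

Answer: 2126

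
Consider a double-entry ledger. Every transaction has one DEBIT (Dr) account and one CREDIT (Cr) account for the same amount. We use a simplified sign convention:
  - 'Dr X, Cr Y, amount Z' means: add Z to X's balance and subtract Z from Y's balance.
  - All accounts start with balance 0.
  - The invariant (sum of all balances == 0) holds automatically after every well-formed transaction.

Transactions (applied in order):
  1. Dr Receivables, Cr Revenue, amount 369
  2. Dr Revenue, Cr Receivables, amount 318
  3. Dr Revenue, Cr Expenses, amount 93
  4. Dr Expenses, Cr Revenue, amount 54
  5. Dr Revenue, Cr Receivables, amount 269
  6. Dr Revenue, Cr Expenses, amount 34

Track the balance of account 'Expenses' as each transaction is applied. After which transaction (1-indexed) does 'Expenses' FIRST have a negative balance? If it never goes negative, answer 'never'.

Answer: 3

Derivation:
After txn 1: Expenses=0
After txn 2: Expenses=0
After txn 3: Expenses=-93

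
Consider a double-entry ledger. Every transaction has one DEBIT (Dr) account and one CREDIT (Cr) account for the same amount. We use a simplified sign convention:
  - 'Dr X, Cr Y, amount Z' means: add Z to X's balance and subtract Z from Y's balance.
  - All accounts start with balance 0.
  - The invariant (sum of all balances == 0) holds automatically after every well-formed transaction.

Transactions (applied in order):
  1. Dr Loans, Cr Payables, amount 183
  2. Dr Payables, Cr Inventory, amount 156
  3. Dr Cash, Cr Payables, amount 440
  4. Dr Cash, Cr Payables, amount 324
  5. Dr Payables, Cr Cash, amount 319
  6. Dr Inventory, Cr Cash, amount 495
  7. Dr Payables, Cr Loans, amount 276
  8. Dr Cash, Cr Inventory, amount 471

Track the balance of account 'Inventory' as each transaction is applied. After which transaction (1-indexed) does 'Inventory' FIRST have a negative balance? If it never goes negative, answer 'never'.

After txn 1: Inventory=0
After txn 2: Inventory=-156

Answer: 2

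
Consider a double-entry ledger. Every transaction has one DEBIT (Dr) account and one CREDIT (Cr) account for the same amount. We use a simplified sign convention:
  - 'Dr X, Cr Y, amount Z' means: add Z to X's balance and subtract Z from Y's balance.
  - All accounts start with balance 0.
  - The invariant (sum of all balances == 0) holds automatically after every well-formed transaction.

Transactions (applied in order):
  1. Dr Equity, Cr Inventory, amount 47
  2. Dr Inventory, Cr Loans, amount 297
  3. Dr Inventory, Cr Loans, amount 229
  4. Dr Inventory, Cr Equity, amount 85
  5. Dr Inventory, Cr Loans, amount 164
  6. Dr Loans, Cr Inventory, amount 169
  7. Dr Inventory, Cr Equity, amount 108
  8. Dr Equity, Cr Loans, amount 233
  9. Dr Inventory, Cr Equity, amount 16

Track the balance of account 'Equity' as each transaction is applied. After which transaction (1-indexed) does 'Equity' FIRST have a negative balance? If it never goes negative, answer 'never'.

After txn 1: Equity=47
After txn 2: Equity=47
After txn 3: Equity=47
After txn 4: Equity=-38

Answer: 4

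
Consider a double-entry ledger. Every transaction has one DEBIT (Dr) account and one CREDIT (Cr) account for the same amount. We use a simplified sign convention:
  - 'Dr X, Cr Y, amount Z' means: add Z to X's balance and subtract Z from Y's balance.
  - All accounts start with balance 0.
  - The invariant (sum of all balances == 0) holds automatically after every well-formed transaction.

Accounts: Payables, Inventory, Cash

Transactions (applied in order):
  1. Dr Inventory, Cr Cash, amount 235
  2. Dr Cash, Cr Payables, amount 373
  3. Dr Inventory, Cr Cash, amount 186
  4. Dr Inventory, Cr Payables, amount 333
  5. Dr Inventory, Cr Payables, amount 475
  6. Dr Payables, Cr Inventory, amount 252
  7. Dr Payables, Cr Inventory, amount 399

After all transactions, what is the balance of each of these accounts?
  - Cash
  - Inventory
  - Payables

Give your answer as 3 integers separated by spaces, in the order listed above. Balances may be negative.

After txn 1 (Dr Inventory, Cr Cash, amount 235): Cash=-235 Inventory=235
After txn 2 (Dr Cash, Cr Payables, amount 373): Cash=138 Inventory=235 Payables=-373
After txn 3 (Dr Inventory, Cr Cash, amount 186): Cash=-48 Inventory=421 Payables=-373
After txn 4 (Dr Inventory, Cr Payables, amount 333): Cash=-48 Inventory=754 Payables=-706
After txn 5 (Dr Inventory, Cr Payables, amount 475): Cash=-48 Inventory=1229 Payables=-1181
After txn 6 (Dr Payables, Cr Inventory, amount 252): Cash=-48 Inventory=977 Payables=-929
After txn 7 (Dr Payables, Cr Inventory, amount 399): Cash=-48 Inventory=578 Payables=-530

Answer: -48 578 -530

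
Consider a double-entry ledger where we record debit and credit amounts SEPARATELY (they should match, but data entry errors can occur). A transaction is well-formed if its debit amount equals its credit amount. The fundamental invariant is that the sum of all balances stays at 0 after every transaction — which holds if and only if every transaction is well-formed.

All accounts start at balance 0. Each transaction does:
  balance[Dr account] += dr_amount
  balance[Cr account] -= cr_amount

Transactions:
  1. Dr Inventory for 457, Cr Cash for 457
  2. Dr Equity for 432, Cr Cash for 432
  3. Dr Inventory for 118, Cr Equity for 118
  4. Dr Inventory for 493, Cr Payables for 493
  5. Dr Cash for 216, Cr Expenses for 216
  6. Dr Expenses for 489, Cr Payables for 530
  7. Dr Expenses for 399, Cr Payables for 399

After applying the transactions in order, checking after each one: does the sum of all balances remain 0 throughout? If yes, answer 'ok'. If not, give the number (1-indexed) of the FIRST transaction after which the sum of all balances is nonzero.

Answer: 6

Derivation:
After txn 1: dr=457 cr=457 sum_balances=0
After txn 2: dr=432 cr=432 sum_balances=0
After txn 3: dr=118 cr=118 sum_balances=0
After txn 4: dr=493 cr=493 sum_balances=0
After txn 5: dr=216 cr=216 sum_balances=0
After txn 6: dr=489 cr=530 sum_balances=-41
After txn 7: dr=399 cr=399 sum_balances=-41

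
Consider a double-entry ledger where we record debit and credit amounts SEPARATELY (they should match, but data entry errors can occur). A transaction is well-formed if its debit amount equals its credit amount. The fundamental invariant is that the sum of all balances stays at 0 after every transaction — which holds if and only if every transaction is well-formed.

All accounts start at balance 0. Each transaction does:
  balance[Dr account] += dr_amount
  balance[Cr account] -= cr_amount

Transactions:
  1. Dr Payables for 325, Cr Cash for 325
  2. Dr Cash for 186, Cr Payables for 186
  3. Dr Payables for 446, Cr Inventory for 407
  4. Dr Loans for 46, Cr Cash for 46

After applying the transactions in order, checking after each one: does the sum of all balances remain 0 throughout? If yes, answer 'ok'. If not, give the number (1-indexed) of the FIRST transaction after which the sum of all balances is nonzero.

After txn 1: dr=325 cr=325 sum_balances=0
After txn 2: dr=186 cr=186 sum_balances=0
After txn 3: dr=446 cr=407 sum_balances=39
After txn 4: dr=46 cr=46 sum_balances=39

Answer: 3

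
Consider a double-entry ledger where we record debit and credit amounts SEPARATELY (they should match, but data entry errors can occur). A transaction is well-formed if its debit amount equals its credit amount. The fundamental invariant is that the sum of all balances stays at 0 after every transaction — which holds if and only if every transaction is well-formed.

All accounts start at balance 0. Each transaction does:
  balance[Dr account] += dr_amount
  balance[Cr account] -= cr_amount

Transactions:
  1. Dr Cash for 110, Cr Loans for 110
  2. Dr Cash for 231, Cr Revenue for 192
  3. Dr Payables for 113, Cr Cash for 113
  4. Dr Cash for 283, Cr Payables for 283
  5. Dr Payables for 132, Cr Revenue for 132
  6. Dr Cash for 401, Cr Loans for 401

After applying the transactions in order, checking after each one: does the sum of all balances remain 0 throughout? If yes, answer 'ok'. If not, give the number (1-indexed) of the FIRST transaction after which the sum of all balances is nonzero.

Answer: 2

Derivation:
After txn 1: dr=110 cr=110 sum_balances=0
After txn 2: dr=231 cr=192 sum_balances=39
After txn 3: dr=113 cr=113 sum_balances=39
After txn 4: dr=283 cr=283 sum_balances=39
After txn 5: dr=132 cr=132 sum_balances=39
After txn 6: dr=401 cr=401 sum_balances=39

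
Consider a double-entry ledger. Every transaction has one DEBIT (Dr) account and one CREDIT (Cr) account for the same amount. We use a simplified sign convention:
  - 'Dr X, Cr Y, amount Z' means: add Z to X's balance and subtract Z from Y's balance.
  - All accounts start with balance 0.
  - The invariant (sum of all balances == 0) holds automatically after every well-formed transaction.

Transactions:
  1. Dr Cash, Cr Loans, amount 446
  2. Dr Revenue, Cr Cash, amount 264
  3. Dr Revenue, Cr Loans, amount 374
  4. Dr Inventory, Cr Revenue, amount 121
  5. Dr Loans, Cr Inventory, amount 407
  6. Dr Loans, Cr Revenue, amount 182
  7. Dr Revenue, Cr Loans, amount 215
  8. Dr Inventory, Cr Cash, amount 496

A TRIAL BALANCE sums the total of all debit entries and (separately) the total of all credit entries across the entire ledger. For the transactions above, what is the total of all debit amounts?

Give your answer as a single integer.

Txn 1: debit+=446
Txn 2: debit+=264
Txn 3: debit+=374
Txn 4: debit+=121
Txn 5: debit+=407
Txn 6: debit+=182
Txn 7: debit+=215
Txn 8: debit+=496
Total debits = 2505

Answer: 2505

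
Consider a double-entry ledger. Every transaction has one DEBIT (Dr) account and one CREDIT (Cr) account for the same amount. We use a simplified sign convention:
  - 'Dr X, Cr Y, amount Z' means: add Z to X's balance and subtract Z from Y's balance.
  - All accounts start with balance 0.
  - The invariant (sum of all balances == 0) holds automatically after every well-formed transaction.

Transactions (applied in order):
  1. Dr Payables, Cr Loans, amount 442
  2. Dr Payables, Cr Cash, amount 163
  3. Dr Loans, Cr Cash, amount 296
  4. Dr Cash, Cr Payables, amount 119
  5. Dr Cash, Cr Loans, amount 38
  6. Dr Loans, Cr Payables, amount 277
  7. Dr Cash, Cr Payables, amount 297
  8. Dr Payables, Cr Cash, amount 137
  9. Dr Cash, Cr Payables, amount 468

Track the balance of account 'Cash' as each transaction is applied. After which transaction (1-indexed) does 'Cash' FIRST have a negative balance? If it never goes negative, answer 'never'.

After txn 1: Cash=0
After txn 2: Cash=-163

Answer: 2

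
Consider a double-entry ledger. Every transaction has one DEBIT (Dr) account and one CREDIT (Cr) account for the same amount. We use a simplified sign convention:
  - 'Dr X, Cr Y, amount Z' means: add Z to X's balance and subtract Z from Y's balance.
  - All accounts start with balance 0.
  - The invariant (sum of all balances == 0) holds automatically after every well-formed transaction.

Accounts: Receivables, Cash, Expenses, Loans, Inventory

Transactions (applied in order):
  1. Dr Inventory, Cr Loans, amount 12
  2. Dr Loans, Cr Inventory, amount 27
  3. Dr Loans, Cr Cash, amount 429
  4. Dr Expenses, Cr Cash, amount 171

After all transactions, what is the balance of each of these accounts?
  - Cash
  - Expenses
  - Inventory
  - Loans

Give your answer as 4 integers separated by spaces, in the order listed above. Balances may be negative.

After txn 1 (Dr Inventory, Cr Loans, amount 12): Inventory=12 Loans=-12
After txn 2 (Dr Loans, Cr Inventory, amount 27): Inventory=-15 Loans=15
After txn 3 (Dr Loans, Cr Cash, amount 429): Cash=-429 Inventory=-15 Loans=444
After txn 4 (Dr Expenses, Cr Cash, amount 171): Cash=-600 Expenses=171 Inventory=-15 Loans=444

Answer: -600 171 -15 444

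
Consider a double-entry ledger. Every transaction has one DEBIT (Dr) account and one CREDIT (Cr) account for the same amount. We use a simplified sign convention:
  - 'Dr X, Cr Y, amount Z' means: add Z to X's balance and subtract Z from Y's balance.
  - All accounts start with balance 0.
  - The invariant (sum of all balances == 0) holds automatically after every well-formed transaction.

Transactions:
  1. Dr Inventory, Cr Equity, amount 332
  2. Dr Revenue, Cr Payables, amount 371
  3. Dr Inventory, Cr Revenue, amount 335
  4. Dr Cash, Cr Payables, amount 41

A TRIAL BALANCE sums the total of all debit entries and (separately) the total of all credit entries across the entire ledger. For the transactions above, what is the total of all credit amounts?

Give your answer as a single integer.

Answer: 1079

Derivation:
Txn 1: credit+=332
Txn 2: credit+=371
Txn 3: credit+=335
Txn 4: credit+=41
Total credits = 1079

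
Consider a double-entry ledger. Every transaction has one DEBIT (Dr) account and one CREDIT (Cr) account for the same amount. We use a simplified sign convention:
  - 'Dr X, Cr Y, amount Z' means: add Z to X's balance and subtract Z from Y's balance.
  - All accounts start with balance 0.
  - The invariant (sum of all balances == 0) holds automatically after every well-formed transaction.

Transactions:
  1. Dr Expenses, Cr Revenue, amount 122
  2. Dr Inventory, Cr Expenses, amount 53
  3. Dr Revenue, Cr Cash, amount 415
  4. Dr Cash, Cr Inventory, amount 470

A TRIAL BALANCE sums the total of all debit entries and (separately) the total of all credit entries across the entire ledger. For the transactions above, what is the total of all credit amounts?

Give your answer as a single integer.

Txn 1: credit+=122
Txn 2: credit+=53
Txn 3: credit+=415
Txn 4: credit+=470
Total credits = 1060

Answer: 1060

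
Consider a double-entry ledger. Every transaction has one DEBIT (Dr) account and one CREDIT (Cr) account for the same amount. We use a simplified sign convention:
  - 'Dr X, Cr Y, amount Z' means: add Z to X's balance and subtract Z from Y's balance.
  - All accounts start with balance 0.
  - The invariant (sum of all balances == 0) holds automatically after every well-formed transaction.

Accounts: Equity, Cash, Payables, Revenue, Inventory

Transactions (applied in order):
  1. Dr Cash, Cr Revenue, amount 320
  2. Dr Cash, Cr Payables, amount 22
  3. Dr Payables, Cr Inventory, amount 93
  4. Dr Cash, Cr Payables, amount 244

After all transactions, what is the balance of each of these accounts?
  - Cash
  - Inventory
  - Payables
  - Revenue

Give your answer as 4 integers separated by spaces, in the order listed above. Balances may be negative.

Answer: 586 -93 -173 -320

Derivation:
After txn 1 (Dr Cash, Cr Revenue, amount 320): Cash=320 Revenue=-320
After txn 2 (Dr Cash, Cr Payables, amount 22): Cash=342 Payables=-22 Revenue=-320
After txn 3 (Dr Payables, Cr Inventory, amount 93): Cash=342 Inventory=-93 Payables=71 Revenue=-320
After txn 4 (Dr Cash, Cr Payables, amount 244): Cash=586 Inventory=-93 Payables=-173 Revenue=-320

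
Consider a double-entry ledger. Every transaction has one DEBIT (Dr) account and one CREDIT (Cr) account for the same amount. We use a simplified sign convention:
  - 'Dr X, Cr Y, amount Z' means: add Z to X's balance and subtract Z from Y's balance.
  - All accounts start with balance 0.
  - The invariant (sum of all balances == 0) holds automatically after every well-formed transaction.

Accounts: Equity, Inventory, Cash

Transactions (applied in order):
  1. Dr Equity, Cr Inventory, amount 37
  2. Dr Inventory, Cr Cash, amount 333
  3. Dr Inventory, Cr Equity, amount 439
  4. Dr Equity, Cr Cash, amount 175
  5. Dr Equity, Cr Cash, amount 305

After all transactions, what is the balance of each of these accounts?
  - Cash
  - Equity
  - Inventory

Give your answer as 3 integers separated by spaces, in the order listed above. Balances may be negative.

After txn 1 (Dr Equity, Cr Inventory, amount 37): Equity=37 Inventory=-37
After txn 2 (Dr Inventory, Cr Cash, amount 333): Cash=-333 Equity=37 Inventory=296
After txn 3 (Dr Inventory, Cr Equity, amount 439): Cash=-333 Equity=-402 Inventory=735
After txn 4 (Dr Equity, Cr Cash, amount 175): Cash=-508 Equity=-227 Inventory=735
After txn 5 (Dr Equity, Cr Cash, amount 305): Cash=-813 Equity=78 Inventory=735

Answer: -813 78 735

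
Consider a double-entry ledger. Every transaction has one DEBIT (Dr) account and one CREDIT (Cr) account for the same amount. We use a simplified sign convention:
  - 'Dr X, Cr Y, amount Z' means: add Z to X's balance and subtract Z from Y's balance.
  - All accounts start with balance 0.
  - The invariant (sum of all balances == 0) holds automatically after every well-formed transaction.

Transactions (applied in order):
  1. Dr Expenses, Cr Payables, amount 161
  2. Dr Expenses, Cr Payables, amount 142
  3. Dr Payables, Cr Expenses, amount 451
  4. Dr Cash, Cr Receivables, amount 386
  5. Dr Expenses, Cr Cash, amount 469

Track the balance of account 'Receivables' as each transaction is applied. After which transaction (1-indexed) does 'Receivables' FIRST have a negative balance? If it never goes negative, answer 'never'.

After txn 1: Receivables=0
After txn 2: Receivables=0
After txn 3: Receivables=0
After txn 4: Receivables=-386

Answer: 4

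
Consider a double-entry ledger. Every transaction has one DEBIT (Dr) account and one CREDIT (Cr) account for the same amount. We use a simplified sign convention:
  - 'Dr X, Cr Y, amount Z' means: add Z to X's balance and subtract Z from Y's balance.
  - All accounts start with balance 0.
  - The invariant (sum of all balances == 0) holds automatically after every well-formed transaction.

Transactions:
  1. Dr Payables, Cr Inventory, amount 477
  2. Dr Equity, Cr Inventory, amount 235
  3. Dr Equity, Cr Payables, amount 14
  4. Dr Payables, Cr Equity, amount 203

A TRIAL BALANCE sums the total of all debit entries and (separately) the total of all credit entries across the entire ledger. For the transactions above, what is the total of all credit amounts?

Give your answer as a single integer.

Txn 1: credit+=477
Txn 2: credit+=235
Txn 3: credit+=14
Txn 4: credit+=203
Total credits = 929

Answer: 929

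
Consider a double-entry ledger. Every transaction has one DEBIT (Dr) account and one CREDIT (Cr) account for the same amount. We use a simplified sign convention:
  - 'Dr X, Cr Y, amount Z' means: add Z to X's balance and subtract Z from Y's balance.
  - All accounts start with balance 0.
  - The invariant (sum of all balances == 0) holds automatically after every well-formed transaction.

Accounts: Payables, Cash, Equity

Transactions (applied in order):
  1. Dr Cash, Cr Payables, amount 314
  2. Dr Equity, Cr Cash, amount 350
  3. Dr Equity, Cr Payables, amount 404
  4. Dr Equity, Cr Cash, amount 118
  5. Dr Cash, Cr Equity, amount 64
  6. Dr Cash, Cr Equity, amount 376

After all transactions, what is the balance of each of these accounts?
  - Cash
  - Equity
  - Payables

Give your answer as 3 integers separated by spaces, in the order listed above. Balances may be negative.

Answer: 286 432 -718

Derivation:
After txn 1 (Dr Cash, Cr Payables, amount 314): Cash=314 Payables=-314
After txn 2 (Dr Equity, Cr Cash, amount 350): Cash=-36 Equity=350 Payables=-314
After txn 3 (Dr Equity, Cr Payables, amount 404): Cash=-36 Equity=754 Payables=-718
After txn 4 (Dr Equity, Cr Cash, amount 118): Cash=-154 Equity=872 Payables=-718
After txn 5 (Dr Cash, Cr Equity, amount 64): Cash=-90 Equity=808 Payables=-718
After txn 6 (Dr Cash, Cr Equity, amount 376): Cash=286 Equity=432 Payables=-718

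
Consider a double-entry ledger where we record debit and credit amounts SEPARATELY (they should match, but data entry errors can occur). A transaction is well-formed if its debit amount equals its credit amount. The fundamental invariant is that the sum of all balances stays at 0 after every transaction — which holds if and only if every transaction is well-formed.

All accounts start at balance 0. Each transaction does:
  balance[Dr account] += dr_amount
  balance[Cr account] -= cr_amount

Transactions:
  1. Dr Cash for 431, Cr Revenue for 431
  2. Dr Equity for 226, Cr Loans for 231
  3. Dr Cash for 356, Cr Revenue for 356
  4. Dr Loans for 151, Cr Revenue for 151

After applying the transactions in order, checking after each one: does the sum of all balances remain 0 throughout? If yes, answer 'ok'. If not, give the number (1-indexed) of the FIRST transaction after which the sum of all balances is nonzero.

Answer: 2

Derivation:
After txn 1: dr=431 cr=431 sum_balances=0
After txn 2: dr=226 cr=231 sum_balances=-5
After txn 3: dr=356 cr=356 sum_balances=-5
After txn 4: dr=151 cr=151 sum_balances=-5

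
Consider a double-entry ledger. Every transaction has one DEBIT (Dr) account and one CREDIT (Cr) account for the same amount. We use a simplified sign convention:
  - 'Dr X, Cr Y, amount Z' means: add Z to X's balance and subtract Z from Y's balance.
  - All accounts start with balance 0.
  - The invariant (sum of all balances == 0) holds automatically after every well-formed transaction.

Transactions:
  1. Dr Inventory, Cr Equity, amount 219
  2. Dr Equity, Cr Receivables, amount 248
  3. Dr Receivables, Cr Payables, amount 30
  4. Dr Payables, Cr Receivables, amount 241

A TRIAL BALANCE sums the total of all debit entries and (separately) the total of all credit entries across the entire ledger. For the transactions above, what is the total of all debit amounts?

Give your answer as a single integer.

Answer: 738

Derivation:
Txn 1: debit+=219
Txn 2: debit+=248
Txn 3: debit+=30
Txn 4: debit+=241
Total debits = 738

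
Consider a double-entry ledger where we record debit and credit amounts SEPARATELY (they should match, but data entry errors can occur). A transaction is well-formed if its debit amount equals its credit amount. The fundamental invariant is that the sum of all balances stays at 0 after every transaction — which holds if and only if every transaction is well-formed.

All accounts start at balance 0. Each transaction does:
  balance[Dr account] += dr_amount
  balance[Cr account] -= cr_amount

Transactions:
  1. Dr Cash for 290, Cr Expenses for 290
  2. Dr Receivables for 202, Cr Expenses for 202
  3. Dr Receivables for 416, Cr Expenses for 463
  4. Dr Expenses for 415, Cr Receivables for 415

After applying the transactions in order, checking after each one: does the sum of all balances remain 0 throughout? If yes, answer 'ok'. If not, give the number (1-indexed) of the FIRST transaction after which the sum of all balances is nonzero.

After txn 1: dr=290 cr=290 sum_balances=0
After txn 2: dr=202 cr=202 sum_balances=0
After txn 3: dr=416 cr=463 sum_balances=-47
After txn 4: dr=415 cr=415 sum_balances=-47

Answer: 3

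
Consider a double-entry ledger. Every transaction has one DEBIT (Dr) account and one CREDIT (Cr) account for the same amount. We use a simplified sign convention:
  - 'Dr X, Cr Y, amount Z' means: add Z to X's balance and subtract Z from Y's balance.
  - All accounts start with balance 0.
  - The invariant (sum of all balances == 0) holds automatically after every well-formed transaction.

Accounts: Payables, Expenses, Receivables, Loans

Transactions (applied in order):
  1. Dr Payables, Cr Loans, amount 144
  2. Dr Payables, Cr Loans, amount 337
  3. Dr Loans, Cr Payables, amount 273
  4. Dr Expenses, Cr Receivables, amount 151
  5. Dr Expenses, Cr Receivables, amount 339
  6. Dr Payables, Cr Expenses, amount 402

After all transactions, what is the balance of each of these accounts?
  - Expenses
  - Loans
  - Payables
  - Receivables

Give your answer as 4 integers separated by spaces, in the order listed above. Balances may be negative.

After txn 1 (Dr Payables, Cr Loans, amount 144): Loans=-144 Payables=144
After txn 2 (Dr Payables, Cr Loans, amount 337): Loans=-481 Payables=481
After txn 3 (Dr Loans, Cr Payables, amount 273): Loans=-208 Payables=208
After txn 4 (Dr Expenses, Cr Receivables, amount 151): Expenses=151 Loans=-208 Payables=208 Receivables=-151
After txn 5 (Dr Expenses, Cr Receivables, amount 339): Expenses=490 Loans=-208 Payables=208 Receivables=-490
After txn 6 (Dr Payables, Cr Expenses, amount 402): Expenses=88 Loans=-208 Payables=610 Receivables=-490

Answer: 88 -208 610 -490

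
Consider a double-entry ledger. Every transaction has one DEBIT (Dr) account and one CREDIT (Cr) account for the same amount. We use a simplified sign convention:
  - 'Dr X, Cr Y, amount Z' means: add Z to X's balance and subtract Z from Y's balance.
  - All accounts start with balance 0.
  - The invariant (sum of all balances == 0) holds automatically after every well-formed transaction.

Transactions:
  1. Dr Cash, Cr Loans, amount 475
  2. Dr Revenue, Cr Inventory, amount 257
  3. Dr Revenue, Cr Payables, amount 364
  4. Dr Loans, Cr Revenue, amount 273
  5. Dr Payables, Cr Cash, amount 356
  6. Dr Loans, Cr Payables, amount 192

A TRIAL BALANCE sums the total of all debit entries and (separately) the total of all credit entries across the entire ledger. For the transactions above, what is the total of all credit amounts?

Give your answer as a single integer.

Txn 1: credit+=475
Txn 2: credit+=257
Txn 3: credit+=364
Txn 4: credit+=273
Txn 5: credit+=356
Txn 6: credit+=192
Total credits = 1917

Answer: 1917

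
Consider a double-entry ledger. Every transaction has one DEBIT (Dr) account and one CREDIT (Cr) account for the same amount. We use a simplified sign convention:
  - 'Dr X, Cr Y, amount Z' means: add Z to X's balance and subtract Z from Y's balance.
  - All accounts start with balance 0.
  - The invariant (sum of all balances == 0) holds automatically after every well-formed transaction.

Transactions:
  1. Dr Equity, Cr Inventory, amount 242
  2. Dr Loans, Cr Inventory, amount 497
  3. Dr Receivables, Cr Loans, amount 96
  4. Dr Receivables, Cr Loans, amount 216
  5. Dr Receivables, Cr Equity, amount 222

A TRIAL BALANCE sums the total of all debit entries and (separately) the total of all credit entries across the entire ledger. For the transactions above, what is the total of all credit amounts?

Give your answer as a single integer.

Txn 1: credit+=242
Txn 2: credit+=497
Txn 3: credit+=96
Txn 4: credit+=216
Txn 5: credit+=222
Total credits = 1273

Answer: 1273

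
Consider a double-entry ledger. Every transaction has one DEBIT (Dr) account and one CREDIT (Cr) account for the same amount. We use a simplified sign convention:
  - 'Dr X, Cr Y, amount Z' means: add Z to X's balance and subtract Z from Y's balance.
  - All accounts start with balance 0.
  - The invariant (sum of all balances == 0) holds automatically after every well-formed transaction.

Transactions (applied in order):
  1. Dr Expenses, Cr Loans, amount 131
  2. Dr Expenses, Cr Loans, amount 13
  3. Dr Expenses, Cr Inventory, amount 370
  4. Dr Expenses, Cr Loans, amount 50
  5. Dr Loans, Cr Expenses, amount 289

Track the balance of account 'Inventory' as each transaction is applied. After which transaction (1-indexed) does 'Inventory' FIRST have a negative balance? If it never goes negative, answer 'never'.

After txn 1: Inventory=0
After txn 2: Inventory=0
After txn 3: Inventory=-370

Answer: 3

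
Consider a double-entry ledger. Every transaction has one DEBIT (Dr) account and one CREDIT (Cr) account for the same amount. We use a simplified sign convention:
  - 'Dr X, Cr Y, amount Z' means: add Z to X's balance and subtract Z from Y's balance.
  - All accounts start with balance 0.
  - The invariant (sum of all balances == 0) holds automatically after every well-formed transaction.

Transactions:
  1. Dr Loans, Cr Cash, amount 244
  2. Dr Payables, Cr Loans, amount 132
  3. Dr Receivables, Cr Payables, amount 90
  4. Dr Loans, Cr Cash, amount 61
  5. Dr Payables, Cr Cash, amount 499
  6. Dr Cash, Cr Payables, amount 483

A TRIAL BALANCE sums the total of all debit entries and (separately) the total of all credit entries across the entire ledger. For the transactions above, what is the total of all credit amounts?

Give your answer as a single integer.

Txn 1: credit+=244
Txn 2: credit+=132
Txn 3: credit+=90
Txn 4: credit+=61
Txn 5: credit+=499
Txn 6: credit+=483
Total credits = 1509

Answer: 1509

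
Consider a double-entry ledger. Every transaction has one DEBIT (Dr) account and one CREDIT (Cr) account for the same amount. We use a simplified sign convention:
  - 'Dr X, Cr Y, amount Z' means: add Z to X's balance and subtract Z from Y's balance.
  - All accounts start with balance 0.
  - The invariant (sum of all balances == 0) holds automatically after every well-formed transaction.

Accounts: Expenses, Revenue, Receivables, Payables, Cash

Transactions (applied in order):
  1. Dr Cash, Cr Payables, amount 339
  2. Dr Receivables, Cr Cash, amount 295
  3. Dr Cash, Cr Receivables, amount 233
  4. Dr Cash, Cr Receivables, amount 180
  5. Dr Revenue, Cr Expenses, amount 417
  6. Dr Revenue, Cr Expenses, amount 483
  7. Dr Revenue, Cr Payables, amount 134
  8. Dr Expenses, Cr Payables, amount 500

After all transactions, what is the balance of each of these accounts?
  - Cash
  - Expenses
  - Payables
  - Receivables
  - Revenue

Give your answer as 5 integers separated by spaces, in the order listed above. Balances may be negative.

After txn 1 (Dr Cash, Cr Payables, amount 339): Cash=339 Payables=-339
After txn 2 (Dr Receivables, Cr Cash, amount 295): Cash=44 Payables=-339 Receivables=295
After txn 3 (Dr Cash, Cr Receivables, amount 233): Cash=277 Payables=-339 Receivables=62
After txn 4 (Dr Cash, Cr Receivables, amount 180): Cash=457 Payables=-339 Receivables=-118
After txn 5 (Dr Revenue, Cr Expenses, amount 417): Cash=457 Expenses=-417 Payables=-339 Receivables=-118 Revenue=417
After txn 6 (Dr Revenue, Cr Expenses, amount 483): Cash=457 Expenses=-900 Payables=-339 Receivables=-118 Revenue=900
After txn 7 (Dr Revenue, Cr Payables, amount 134): Cash=457 Expenses=-900 Payables=-473 Receivables=-118 Revenue=1034
After txn 8 (Dr Expenses, Cr Payables, amount 500): Cash=457 Expenses=-400 Payables=-973 Receivables=-118 Revenue=1034

Answer: 457 -400 -973 -118 1034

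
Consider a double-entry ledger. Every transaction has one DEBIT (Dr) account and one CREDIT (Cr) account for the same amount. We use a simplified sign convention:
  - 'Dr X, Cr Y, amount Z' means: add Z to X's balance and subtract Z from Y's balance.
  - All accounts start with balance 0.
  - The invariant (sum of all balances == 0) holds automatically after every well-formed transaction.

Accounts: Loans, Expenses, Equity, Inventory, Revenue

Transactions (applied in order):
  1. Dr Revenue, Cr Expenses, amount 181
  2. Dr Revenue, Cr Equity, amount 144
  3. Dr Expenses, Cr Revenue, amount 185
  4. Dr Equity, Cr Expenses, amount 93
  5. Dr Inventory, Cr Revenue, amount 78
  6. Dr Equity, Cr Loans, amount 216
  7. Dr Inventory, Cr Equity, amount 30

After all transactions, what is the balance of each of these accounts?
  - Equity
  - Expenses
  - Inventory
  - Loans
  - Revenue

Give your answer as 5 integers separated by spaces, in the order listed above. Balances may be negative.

Answer: 135 -89 108 -216 62

Derivation:
After txn 1 (Dr Revenue, Cr Expenses, amount 181): Expenses=-181 Revenue=181
After txn 2 (Dr Revenue, Cr Equity, amount 144): Equity=-144 Expenses=-181 Revenue=325
After txn 3 (Dr Expenses, Cr Revenue, amount 185): Equity=-144 Expenses=4 Revenue=140
After txn 4 (Dr Equity, Cr Expenses, amount 93): Equity=-51 Expenses=-89 Revenue=140
After txn 5 (Dr Inventory, Cr Revenue, amount 78): Equity=-51 Expenses=-89 Inventory=78 Revenue=62
After txn 6 (Dr Equity, Cr Loans, amount 216): Equity=165 Expenses=-89 Inventory=78 Loans=-216 Revenue=62
After txn 7 (Dr Inventory, Cr Equity, amount 30): Equity=135 Expenses=-89 Inventory=108 Loans=-216 Revenue=62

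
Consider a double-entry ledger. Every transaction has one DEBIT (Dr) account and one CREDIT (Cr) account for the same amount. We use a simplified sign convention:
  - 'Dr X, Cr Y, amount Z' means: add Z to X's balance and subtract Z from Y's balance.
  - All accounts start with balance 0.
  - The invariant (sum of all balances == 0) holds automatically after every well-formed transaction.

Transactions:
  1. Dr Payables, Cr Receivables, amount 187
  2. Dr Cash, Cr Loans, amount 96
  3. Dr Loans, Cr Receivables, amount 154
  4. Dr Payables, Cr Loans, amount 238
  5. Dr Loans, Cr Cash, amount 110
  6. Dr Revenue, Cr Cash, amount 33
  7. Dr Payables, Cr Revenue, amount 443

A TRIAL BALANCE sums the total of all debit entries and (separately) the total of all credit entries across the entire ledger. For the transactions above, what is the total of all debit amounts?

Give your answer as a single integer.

Txn 1: debit+=187
Txn 2: debit+=96
Txn 3: debit+=154
Txn 4: debit+=238
Txn 5: debit+=110
Txn 6: debit+=33
Txn 7: debit+=443
Total debits = 1261

Answer: 1261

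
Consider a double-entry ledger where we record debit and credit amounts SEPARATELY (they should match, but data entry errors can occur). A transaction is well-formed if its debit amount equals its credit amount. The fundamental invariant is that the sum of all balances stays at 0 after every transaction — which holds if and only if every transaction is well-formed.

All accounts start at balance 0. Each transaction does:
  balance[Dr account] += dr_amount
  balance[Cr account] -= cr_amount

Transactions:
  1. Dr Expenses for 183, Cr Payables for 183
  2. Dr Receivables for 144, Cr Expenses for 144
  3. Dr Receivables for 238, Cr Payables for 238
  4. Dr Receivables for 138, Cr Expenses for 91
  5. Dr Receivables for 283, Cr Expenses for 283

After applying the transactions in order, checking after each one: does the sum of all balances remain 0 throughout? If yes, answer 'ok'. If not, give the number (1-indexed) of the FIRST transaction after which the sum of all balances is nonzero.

After txn 1: dr=183 cr=183 sum_balances=0
After txn 2: dr=144 cr=144 sum_balances=0
After txn 3: dr=238 cr=238 sum_balances=0
After txn 4: dr=138 cr=91 sum_balances=47
After txn 5: dr=283 cr=283 sum_balances=47

Answer: 4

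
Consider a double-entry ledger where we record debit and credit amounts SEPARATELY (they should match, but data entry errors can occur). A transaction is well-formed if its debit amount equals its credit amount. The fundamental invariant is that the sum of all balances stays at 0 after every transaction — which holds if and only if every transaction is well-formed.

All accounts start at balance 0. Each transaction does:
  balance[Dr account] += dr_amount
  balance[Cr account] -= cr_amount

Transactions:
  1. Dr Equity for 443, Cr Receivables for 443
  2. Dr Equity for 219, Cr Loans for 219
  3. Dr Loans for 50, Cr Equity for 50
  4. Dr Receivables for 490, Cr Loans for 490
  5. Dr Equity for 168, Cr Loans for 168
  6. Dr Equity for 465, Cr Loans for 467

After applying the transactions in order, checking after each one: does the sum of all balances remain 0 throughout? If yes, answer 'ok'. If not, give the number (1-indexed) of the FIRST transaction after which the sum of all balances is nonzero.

After txn 1: dr=443 cr=443 sum_balances=0
After txn 2: dr=219 cr=219 sum_balances=0
After txn 3: dr=50 cr=50 sum_balances=0
After txn 4: dr=490 cr=490 sum_balances=0
After txn 5: dr=168 cr=168 sum_balances=0
After txn 6: dr=465 cr=467 sum_balances=-2

Answer: 6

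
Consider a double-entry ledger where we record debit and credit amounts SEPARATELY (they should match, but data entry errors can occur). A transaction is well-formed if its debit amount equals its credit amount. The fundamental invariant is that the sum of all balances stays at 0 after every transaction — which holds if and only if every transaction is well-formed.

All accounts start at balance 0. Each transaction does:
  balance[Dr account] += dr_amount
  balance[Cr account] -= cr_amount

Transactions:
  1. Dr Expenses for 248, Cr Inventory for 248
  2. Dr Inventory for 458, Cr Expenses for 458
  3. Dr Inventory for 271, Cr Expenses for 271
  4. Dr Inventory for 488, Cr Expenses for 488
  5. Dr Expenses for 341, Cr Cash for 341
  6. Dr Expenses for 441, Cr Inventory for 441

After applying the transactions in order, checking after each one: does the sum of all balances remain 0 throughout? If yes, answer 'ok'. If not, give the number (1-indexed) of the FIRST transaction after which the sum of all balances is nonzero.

After txn 1: dr=248 cr=248 sum_balances=0
After txn 2: dr=458 cr=458 sum_balances=0
After txn 3: dr=271 cr=271 sum_balances=0
After txn 4: dr=488 cr=488 sum_balances=0
After txn 5: dr=341 cr=341 sum_balances=0
After txn 6: dr=441 cr=441 sum_balances=0

Answer: ok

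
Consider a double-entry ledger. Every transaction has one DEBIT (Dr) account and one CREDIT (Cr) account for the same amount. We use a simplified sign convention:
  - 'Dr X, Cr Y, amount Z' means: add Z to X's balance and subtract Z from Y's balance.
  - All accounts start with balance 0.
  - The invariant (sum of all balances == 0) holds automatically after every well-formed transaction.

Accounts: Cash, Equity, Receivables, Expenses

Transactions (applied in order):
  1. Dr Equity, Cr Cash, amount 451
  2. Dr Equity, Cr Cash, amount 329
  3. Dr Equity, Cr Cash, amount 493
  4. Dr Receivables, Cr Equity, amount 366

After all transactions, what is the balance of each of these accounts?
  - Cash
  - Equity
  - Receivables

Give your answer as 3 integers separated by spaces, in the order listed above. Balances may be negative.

After txn 1 (Dr Equity, Cr Cash, amount 451): Cash=-451 Equity=451
After txn 2 (Dr Equity, Cr Cash, amount 329): Cash=-780 Equity=780
After txn 3 (Dr Equity, Cr Cash, amount 493): Cash=-1273 Equity=1273
After txn 4 (Dr Receivables, Cr Equity, amount 366): Cash=-1273 Equity=907 Receivables=366

Answer: -1273 907 366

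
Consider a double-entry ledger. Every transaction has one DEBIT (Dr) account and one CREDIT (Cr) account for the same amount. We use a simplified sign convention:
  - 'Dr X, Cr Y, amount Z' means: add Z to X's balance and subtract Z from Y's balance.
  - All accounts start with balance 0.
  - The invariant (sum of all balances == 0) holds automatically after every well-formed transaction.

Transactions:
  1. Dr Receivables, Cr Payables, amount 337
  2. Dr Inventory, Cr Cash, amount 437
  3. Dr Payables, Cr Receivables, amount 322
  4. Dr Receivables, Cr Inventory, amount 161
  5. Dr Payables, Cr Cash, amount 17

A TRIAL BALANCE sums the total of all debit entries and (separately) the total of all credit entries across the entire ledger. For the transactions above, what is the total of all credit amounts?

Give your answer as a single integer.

Answer: 1274

Derivation:
Txn 1: credit+=337
Txn 2: credit+=437
Txn 3: credit+=322
Txn 4: credit+=161
Txn 5: credit+=17
Total credits = 1274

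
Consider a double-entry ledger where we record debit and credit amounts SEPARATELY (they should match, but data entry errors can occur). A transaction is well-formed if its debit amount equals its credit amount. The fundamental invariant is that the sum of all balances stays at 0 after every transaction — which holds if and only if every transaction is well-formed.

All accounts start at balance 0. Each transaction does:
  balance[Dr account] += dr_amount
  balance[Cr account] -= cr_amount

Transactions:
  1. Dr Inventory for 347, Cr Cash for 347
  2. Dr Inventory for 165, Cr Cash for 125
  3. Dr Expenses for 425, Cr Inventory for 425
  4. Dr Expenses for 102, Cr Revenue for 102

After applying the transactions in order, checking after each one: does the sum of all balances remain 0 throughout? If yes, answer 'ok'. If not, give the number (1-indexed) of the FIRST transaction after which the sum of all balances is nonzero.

Answer: 2

Derivation:
After txn 1: dr=347 cr=347 sum_balances=0
After txn 2: dr=165 cr=125 sum_balances=40
After txn 3: dr=425 cr=425 sum_balances=40
After txn 4: dr=102 cr=102 sum_balances=40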